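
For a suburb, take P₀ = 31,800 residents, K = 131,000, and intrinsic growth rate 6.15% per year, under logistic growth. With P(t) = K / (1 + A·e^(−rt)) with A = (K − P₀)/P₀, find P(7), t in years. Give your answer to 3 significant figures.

A = (131000 − 31800)/31800 = 3.1195
P(7) = 131000 / (1 + 3.1195·e^(−0.0615·7)) = 131000 / (1 + 3.1195·0.650184)
= 131000 / 3.02825 ≈ 43259.36

≈ 43,300 residents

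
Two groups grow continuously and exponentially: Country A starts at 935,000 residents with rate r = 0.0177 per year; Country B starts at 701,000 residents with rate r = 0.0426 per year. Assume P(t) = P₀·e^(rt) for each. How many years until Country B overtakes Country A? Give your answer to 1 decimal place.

935000·e^(0.0177t) = 701000·e^(0.0426t)
935000/701000 = e^((0.0426 − 0.0177)t) → ln(1.33381) = 0.0249·t
t = 0.28804 / 0.0249

t ≈ 11.6 years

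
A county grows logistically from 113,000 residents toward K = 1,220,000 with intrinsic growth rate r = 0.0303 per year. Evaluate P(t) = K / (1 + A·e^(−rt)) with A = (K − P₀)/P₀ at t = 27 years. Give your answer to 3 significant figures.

A = (1220000 − 113000)/113000 = 9.79646
P(27) = 1220000 / (1 + 9.79646·e^(−0.0303·27)) = 1220000 / (1 + 9.79646·0.441269)
= 1220000 / 5.32288 ≈ 229199.37

≈ 229,000 residents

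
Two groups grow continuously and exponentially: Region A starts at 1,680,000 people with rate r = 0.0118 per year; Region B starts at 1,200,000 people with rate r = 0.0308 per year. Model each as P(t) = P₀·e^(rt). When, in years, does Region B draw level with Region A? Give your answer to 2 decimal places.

t ≈ 17.71 years

1680000·e^(0.0118t) = 1200000·e^(0.0308t)
1680000/1200000 = e^((0.0308 − 0.0118)t) → ln(1.4) = 0.019·t
t = 0.33647 / 0.019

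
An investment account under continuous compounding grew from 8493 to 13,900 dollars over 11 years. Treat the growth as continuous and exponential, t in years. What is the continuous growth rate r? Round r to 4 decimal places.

r ≈ 0.0448 per year

13900 = 8493 · e^(r·11)
e^(11r) = 13900/8493 = 1.63664
r = ln(1.63664) / 11 = 0.49265 / 11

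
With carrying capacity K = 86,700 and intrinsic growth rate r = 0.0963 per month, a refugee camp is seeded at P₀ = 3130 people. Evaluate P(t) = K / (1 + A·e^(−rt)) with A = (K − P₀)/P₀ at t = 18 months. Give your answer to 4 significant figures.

A = (86700 − 3130)/3130 = 26.69968
P(18) = 86700 / (1 + 26.69968·e^(−0.0963·18)) = 86700 / (1 + 26.69968·0.176683)
= 86700 / 5.71737 ≈ 15164.31

≈ 15,160 people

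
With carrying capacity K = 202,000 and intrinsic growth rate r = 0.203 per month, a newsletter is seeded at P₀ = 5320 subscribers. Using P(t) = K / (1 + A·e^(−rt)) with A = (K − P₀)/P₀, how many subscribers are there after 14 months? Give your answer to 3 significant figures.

≈ 64,000 subscribers

A = (202000 − 5320)/5320 = 36.96992
P(14) = 202000 / (1 + 36.96992·e^(−0.203·14)) = 202000 / (1 + 36.96992·0.058309)
= 202000 / 3.15568 ≈ 64011.62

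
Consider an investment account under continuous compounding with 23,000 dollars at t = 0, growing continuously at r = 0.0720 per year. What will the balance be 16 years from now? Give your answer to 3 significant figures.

P(16) = 23000 · e^(0.072·16) = 23000 · e^(1.152)
= 23000 · 3.16452 ≈ 72783.86

≈ 72,800 dollars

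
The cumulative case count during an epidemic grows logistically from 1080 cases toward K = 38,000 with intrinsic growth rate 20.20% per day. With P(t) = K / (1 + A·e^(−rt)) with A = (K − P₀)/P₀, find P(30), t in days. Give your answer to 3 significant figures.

A = (38000 − 1080)/1080 = 34.18519
P(30) = 38000 / (1 + 34.18519·e^(−0.202·30)) = 38000 / (1 + 34.18519·0.002334)
= 38000 / 1.0798 ≈ 35191.64

≈ 35,200 cases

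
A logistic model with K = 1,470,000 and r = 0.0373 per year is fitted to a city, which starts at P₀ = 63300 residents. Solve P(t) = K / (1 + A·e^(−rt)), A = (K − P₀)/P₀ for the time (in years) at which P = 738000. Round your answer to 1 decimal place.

t ≈ 83.4 years

A = (1470000 − 63300)/63300 = 22.22275
738000 = 1470000/(1 + 22.22275·e^(−0.0373t)) → 1 + 22.22275·e^(−0.0373t) = 1.99187
e^(−0.0373t) = 0.044633 → t = ln(22.4049)/0.0373 = 3.10928/0.0373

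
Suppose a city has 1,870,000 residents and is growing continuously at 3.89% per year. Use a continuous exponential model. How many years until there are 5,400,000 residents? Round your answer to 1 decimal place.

t ≈ 27.3 years

5400000 = 1870000 · e^(0.0389·t)
t = ln(5400000/1870000) / 0.0389 = ln(2.8877) / 0.0389 = 1.06046 / 0.0389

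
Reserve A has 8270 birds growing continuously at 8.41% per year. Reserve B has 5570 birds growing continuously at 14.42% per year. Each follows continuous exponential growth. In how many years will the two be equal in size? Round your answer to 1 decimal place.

8270·e^(0.0841t) = 5570·e^(0.1442t)
8270/5570 = e^((0.1442 − 0.0841)t) → ln(1.48474) = 0.0601·t
t = 0.39524 / 0.0601

t ≈ 6.6 years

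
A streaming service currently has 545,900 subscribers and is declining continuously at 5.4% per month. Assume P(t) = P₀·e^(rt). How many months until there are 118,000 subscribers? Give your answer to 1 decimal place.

118000 = 545900 · e^(-0.054·t)
t = ln(118000/545900) / -0.054 = ln(0.21616) / -0.054 = -1.53175 / -0.054

t ≈ 28.4 months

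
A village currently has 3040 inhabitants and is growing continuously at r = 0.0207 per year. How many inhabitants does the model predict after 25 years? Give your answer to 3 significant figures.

≈ 5,100 inhabitants

P(25) = 3040 · e^(0.0207·25) = 3040 · e^(0.5175)
= 3040 · 1.67783 ≈ 5100.6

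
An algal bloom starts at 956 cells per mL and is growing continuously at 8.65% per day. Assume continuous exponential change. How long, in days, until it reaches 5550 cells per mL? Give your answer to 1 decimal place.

5550 = 956 · e^(0.0865·t)
t = ln(5550/956) / 0.0865 = ln(5.80544) / 0.0865 = 1.7588 / 0.0865

t ≈ 20.3 days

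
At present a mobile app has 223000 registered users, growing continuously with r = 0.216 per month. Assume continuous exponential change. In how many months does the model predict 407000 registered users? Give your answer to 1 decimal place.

t ≈ 2.8 months

407000 = 223000 · e^(0.216·t)
t = ln(407000/223000) / 0.216 = ln(1.82511) / 0.216 = 0.60164 / 0.216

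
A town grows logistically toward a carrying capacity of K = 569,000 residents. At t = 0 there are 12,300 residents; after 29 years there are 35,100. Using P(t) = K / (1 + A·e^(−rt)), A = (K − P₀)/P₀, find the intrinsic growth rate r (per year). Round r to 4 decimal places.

r ≈ 0.0376 per year

A = (569000 − 12300)/12300 = 45.26016
35100 = 569000/(1 + 45.26016·e^(−r·29)) → e^(−29r) = (16.21083 − 1)/45.26016 = 0.336075
r = −ln(0.336075)/29 = 1.09042/29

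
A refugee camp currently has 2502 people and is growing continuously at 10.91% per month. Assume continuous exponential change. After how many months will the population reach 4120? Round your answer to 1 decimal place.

t ≈ 4.6 months

4120 = 2502 · e^(0.1091·t)
t = ln(4120/2502) / 0.1091 = ln(1.64668) / 0.1091 = 0.49876 / 0.1091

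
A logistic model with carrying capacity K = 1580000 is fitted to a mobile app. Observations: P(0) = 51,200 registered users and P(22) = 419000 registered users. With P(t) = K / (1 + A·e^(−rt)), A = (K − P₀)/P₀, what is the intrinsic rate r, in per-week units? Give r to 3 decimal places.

A = (1580000 − 51200)/51200 = 29.85938
419000 = 1580000/(1 + 29.85938·e^(−r·22)) → e^(−22r) = (3.77088 − 1)/29.85938 = 0.092798
r = −ln(0.092798)/22 = 2.37733/22

r ≈ 0.108 per week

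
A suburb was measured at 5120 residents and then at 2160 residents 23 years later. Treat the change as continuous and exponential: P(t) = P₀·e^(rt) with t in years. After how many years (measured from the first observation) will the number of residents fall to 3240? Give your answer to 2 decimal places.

t ≈ 12.19 years

r = ln(2160/5120) / 23 ≈ -0.037524 per year
t = ln(3240/5120) / r = -0.45758 / -0.037524 ≈ 12.194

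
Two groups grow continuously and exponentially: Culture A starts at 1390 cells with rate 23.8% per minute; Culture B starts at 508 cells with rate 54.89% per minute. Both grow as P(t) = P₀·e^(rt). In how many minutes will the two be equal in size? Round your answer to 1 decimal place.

t ≈ 3.2 minutes

1390·e^(0.238t) = 508·e^(0.5489t)
1390/508 = e^((0.5489 − 0.238)t) → ln(2.73622) = 0.3109·t
t = 1.00658 / 0.3109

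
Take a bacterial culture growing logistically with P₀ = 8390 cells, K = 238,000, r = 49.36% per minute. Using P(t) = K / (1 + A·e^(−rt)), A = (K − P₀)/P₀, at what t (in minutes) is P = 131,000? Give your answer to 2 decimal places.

t ≈ 7.11 minutes

A = (238000 − 8390)/8390 = 27.3671
131000 = 238000/(1 + 27.3671·e^(−0.4936t)) → 1 + 27.3671·e^(−0.4936t) = 1.81679
e^(−0.4936t) = 0.029846 → t = ln(33.50552)/0.4936 = 3.51171/0.4936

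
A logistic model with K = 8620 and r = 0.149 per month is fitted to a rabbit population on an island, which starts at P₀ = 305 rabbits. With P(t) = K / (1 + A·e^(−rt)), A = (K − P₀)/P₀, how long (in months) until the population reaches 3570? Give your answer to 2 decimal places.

A = (8620 − 305)/305 = 27.2623
3570 = 8620/(1 + 27.2623·e^(−0.149t)) → 1 + 27.2623·e^(−0.149t) = 2.41457
e^(−0.149t) = 0.051887 → t = ln(19.27255)/0.149 = 2.95868/0.149

t ≈ 19.86 months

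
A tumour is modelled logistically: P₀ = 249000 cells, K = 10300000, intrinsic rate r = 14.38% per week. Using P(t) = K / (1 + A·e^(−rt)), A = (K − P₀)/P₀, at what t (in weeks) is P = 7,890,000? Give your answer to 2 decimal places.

t ≈ 33.96 weeks

A = (10300000 − 249000)/249000 = 40.36546
7890000 = 10300000/(1 + 40.36546·e^(−0.1438t)) → 1 + 40.36546·e^(−0.1438t) = 1.30545
e^(−0.1438t) = 0.007567 → t = ln(132.15083)/0.1438 = 4.88394/0.1438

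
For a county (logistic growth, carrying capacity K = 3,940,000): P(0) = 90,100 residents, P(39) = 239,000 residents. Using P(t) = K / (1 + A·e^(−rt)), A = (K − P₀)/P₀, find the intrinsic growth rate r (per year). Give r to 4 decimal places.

A = (3940000 − 90100)/90100 = 42.72919
239000 = 3940000/(1 + 42.72919·e^(−r·39)) → e^(−39r) = (16.48536 − 1)/42.72919 = 0.362407
r = −ln(0.362407)/39 = 1.01499/39

r ≈ 0.0260 per year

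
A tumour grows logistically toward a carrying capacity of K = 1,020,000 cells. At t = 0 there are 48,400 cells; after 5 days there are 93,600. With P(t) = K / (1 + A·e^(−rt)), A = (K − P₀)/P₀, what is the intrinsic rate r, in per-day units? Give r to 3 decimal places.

A = (1020000 − 48400)/48400 = 20.07438
93600 = 1020000/(1 + 20.07438·e^(−r·5)) → e^(−5r) = (10.89744 − 1)/20.07438 = 0.493038
r = −ln(0.493038)/5 = 0.70717/5

r ≈ 0.141 per day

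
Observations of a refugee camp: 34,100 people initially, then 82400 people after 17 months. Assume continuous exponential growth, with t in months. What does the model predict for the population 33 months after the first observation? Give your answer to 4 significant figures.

r = ln(82400/34100) / 17 ≈ 0.051899 per month
P(33) = 34100 · e^(0.051899·33) = 34100 · 5.54378 ≈ 189042.94

≈ 189,000 people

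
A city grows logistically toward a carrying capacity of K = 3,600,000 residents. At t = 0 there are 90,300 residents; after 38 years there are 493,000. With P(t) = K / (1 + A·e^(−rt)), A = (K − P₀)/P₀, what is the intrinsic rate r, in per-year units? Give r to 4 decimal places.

A = (3600000 − 90300)/90300 = 38.86711
493000 = 3600000/(1 + 38.86711·e^(−r·38)) → e^(−38r) = (7.30223 − 1)/38.86711 = 0.162148
r = −ln(0.162148)/38 = 1.81924/38

r ≈ 0.0479 per year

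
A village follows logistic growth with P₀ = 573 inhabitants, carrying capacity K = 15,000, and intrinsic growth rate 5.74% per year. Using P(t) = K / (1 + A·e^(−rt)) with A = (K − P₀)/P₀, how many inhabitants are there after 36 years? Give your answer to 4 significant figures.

≈ 3,581 inhabitants

A = (15000 − 573)/573 = 25.17801
P(36) = 15000 / (1 + 25.17801·e^(−0.0574·36)) = 15000 / (1 + 25.17801·0.126641)
= 15000 / 4.18857 ≈ 3581.18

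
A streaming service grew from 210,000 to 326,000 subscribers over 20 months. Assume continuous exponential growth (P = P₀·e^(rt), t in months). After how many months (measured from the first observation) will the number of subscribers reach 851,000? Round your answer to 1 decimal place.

r = ln(326000/210000) / 20 ≈ 0.021989 per month
t = ln(851000/210000) / r = 1.3993 / 0.021989 ≈ 63.635

t ≈ 63.6 months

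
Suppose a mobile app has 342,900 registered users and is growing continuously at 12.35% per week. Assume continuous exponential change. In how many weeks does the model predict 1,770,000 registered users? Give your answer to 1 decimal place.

1770000 = 342900 · e^(0.1235·t)
t = ln(1770000/342900) / 0.1235 = ln(5.16185) / 0.1235 = 1.6413 / 0.1235

t ≈ 13.3 weeks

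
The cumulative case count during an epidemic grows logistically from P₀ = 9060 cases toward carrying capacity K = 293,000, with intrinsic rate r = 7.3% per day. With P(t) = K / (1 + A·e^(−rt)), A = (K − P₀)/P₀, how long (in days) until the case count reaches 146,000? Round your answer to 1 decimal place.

A = (293000 − 9060)/9060 = 31.33996
146000 = 293000/(1 + 31.33996·e^(−0.073t)) → 1 + 31.33996·e^(−0.073t) = 2.00685
e^(−0.073t) = 0.032127 → t = ln(31.12676)/0.073 = 3.43807/0.073

t ≈ 47.1 days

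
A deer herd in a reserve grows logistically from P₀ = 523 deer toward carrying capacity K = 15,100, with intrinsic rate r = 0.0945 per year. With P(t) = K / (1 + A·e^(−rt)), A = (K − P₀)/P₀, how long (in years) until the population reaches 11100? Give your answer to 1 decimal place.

A = (15100 − 523)/523 = 27.87189
11100 = 15100/(1 + 27.87189·e^(−0.0945t)) → 1 + 27.87189·e^(−0.0945t) = 1.36036
e^(−0.0945t) = 0.012929 → t = ln(77.3445)/0.0945 = 4.34827/0.0945

t ≈ 46.0 years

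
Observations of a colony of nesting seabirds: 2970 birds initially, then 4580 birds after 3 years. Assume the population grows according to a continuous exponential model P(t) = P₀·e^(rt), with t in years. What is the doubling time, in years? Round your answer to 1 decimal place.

doubling time ≈ 4.8 years

r = ln(4580/2970) / 3 = ln(1.54209) / 3 ≈ 0.144379 per year
doubling time = ln 2 / |r| = 0.69315 / 0.144379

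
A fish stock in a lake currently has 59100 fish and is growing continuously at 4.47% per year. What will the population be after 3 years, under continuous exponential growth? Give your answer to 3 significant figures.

≈ 67,600 fish

P(3) = 59100 · e^(0.0447·3) = 59100 · e^(0.1341)
= 59100 · 1.14351 ≈ 67581.27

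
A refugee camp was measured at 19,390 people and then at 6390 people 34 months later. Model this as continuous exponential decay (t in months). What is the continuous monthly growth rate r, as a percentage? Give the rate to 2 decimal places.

6390 = 19390 · e^(r·34)
e^(34r) = 6390/19390 = 0.32955
r = ln(0.32955) / 34 = -1.11002 / 34

r ≈ -3.26% per month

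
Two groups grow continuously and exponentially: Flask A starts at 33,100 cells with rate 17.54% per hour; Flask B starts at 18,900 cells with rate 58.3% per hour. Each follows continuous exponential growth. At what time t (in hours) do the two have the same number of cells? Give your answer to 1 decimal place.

t ≈ 1.4 hours

33100·e^(0.1754t) = 18900·e^(0.583t)
33100/18900 = e^((0.583 − 0.1754)t) → ln(1.75132) = 0.4076·t
t = 0.56037 / 0.4076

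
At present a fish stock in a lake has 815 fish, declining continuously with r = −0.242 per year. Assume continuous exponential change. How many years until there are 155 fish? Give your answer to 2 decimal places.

155 = 815 · e^(-0.242·t)
t = ln(155/815) / -0.242 = ln(0.19018) / -0.242 = -1.65976 / -0.242

t ≈ 6.86 years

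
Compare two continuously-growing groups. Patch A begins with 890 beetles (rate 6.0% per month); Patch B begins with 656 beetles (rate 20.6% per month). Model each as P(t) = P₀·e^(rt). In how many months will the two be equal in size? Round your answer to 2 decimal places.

890·e^(0.06t) = 656·e^(0.206t)
890/656 = e^((0.206 − 0.06)t) → ln(1.35671) = 0.146·t
t = 0.30506 / 0.146

t ≈ 2.09 months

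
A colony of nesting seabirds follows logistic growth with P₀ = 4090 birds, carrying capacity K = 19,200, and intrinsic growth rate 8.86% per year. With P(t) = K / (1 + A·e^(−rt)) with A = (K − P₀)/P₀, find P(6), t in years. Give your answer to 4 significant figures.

≈ 6,055 birds

A = (19200 − 4090)/4090 = 3.69438
P(6) = 19200 / (1 + 3.69438·e^(−0.0886·6)) = 19200 / (1 + 3.69438·0.587664)
= 19200 / 3.17105 ≈ 6054.77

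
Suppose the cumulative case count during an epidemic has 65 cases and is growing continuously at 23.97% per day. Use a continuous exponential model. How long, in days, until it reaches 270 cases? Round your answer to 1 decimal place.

t ≈ 5.9 days

270 = 65 · e^(0.2397·t)
t = ln(270/65) / 0.2397 = ln(4.15385) / 0.2397 = 1.42403 / 0.2397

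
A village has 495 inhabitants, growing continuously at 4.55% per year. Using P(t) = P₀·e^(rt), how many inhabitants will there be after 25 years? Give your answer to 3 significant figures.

≈ 1,540 inhabitants

P(25) = 495 · e^(0.0455·25) = 495 · e^(1.1375)
= 495 · 3.11896 ≈ 1543.89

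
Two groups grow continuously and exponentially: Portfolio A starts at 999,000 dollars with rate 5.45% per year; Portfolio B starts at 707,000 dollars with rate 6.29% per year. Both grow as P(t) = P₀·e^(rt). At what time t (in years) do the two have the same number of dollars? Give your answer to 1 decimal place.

999000·e^(0.0545t) = 707000·e^(0.0629t)
999000/707000 = e^((0.0629 − 0.0545)t) → ln(1.41301) = 0.0084·t
t = 0.34572 / 0.0084

t ≈ 41.2 years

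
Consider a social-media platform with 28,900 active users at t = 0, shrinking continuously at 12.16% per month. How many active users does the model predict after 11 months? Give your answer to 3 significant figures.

P(11) = 28900 · e^(-0.1216·11) = 28900 · e^(-1.3376)
= 28900 · 0.26247 ≈ 7585.52

≈ 7,590 active users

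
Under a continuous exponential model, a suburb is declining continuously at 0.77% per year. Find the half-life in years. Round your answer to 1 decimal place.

half-life = ln(2) / |r| = 0.69315 / 0.0077

half-life ≈ 90.0 years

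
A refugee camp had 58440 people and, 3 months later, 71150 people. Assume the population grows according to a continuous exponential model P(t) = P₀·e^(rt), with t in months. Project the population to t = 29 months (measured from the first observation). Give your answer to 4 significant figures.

≈ 391,600 people

r = ln(71150/58440) / 3 ≈ 0.065597 per month
P(29) = 58440 · e^(0.065597·29) = 58440 · 6.7013 ≈ 391623.68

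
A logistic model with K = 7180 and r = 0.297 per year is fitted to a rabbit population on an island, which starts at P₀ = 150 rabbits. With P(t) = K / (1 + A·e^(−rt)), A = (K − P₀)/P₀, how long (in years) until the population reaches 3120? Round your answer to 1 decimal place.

t ≈ 12.1 years

A = (7180 − 150)/150 = 46.86667
3120 = 7180/(1 + 46.86667·e^(−0.297t)) → 1 + 46.86667·e^(−0.297t) = 2.30128
e^(−0.297t) = 0.027766 → t = ln(36.01576)/0.297 = 3.58396/0.297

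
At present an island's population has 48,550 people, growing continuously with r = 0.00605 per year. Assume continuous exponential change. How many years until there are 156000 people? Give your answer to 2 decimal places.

156000 = 48550 · e^(0.00605·t)
t = ln(156000/48550) / 0.00605 = ln(3.21318) / 0.00605 = 1.16726 / 0.00605

t ≈ 192.94 years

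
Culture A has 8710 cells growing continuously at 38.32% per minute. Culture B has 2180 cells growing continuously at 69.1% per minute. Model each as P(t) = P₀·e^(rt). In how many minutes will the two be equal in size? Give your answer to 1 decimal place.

8710·e^(0.3832t) = 2180·e^(0.691t)
8710/2180 = e^((0.691 − 0.3832)t) → ln(3.99541) = 0.3078·t
t = 1.38515 / 0.3078

t ≈ 4.5 minutes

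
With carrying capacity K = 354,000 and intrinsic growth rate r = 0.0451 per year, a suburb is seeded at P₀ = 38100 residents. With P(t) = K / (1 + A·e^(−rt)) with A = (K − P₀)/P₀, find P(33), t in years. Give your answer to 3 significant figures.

A = (354000 − 38100)/38100 = 8.29134
P(33) = 354000 / (1 + 8.29134·e^(−0.0451·33)) = 354000 / (1 + 8.29134·0.225756)
= 354000 / 2.87182 ≈ 123266.76

≈ 123,000 residents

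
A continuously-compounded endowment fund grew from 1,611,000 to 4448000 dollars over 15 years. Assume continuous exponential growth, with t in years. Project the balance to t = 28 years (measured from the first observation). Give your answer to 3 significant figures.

≈ 10,700,000 dollars

r = ln(4448000/1611000) / 15 ≈ 0.067707 per year
P(28) = 1611000 · e^(0.067707·28) = 1611000 · 6.65778 ≈ 10725678.75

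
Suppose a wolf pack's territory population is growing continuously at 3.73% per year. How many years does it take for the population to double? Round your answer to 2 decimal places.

doubling time = ln(2) / |r| = 0.69315 / 0.0373

doubling time ≈ 18.58 years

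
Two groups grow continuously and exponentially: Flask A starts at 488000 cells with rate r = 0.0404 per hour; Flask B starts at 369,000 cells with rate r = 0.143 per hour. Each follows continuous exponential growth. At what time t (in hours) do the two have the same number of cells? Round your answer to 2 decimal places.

t ≈ 2.72 hours

488000·e^(0.0404t) = 369000·e^(0.143t)
488000/369000 = e^((0.143 − 0.0404)t) → ln(1.32249) = 0.1026·t
t = 0.27952 / 0.1026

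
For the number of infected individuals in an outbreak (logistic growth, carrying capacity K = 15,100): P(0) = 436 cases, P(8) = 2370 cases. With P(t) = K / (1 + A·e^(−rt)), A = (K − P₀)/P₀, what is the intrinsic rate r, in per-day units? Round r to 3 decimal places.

A = (15100 − 436)/436 = 33.63303
2370 = 15100/(1 + 33.63303·e^(−r·8)) → e^(−8r) = (6.37131 − 1)/33.63303 = 0.159703
r = −ln(0.159703)/8 = 1.83444/8

r ≈ 0.229 per day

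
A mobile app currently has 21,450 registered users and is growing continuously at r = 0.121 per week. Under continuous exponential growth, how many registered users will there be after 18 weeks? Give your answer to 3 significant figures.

P(18) = 21450 · e^(0.121·18) = 21450 · e^(2.178)
= 21450 · 8.82863 ≈ 189374.14

≈ 189,000 registered users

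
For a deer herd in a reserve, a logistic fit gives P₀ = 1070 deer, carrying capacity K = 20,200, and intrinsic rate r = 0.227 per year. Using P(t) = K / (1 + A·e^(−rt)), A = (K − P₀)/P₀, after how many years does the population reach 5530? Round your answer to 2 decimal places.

t ≈ 8.41 years

A = (20200 − 1070)/1070 = 17.8785
5530 = 20200/(1 + 17.8785·e^(−0.227t)) → 1 + 17.8785·e^(−0.227t) = 3.6528
e^(−0.227t) = 0.148379 → t = ln(6.73948)/0.227 = 1.90798/0.227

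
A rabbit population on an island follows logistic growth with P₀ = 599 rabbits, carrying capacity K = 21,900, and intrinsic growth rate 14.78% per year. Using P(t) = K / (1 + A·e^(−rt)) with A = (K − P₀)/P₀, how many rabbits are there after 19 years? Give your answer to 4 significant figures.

≈ 6,964 rabbits

A = (21900 − 599)/599 = 35.56093
P(19) = 21900 / (1 + 35.56093·e^(−0.1478·19)) = 21900 / (1 + 35.56093·0.060313)
= 21900 / 3.1448 ≈ 6963.87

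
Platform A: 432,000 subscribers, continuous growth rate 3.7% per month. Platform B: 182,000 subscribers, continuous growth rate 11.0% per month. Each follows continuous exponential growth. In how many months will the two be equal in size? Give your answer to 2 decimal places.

432000·e^(0.037t) = 182000·e^(0.11t)
432000/182000 = e^((0.11 − 0.037)t) → ln(2.37363) = 0.073·t
t = 0.86442 / 0.073

t ≈ 11.84 months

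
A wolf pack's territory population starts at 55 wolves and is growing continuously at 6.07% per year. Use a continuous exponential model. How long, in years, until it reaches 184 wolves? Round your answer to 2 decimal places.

184 = 55 · e^(0.0607·t)
t = ln(184/55) / 0.0607 = ln(3.34545) / 0.0607 = 1.2076 / 0.0607

t ≈ 19.89 years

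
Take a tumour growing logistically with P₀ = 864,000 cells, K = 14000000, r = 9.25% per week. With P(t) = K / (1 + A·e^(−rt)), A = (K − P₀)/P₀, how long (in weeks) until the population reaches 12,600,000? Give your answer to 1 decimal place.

t ≈ 53.2 weeks

A = (14000000 − 864000)/864000 = 15.2037
12600000 = 14000000/(1 + 15.2037·e^(−0.0925t)) → 1 + 15.2037·e^(−0.0925t) = 1.11111
e^(−0.0925t) = 0.007308 → t = ln(136.83333)/0.0925 = 4.91876/0.0925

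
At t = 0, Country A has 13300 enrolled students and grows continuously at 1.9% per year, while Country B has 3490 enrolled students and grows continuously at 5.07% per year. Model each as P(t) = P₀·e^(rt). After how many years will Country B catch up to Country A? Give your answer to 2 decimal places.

13300·e^(0.019t) = 3490·e^(0.0507t)
13300/3490 = e^((0.0507 − 0.019)t) → ln(3.81089) = 0.0317·t
t = 1.33786 / 0.0317

t ≈ 42.20 years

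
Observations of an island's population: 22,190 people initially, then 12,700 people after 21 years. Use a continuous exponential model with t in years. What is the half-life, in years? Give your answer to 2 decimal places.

half-life ≈ 26.08 years

r = ln(12700/22190) / 21 = ln(0.57233) / 21 ≈ -0.026573 per year
half-life = ln 2 / |r| = 0.69315 / 0.026573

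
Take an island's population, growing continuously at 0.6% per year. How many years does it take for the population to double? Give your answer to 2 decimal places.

doubling time ≈ 115.52 years

doubling time = ln(2) / |r| = 0.69315 / 0.006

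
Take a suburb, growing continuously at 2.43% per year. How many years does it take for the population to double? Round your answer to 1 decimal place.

doubling time ≈ 28.5 years

doubling time = ln(2) / |r| = 0.69315 / 0.0243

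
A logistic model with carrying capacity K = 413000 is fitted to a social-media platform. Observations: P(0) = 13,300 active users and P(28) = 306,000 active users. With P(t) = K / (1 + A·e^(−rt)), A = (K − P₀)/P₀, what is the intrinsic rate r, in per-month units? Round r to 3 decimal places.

A = (413000 − 13300)/13300 = 30.05263
306000 = 413000/(1 + 30.05263·e^(−r·28)) → e^(−28r) = (1.34967 − 1)/30.05263 = 0.011635
r = −ln(0.011635)/28 = 4.45371/28

r ≈ 0.159 per month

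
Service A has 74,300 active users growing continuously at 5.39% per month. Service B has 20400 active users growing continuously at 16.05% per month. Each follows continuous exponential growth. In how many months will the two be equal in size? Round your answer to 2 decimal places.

t ≈ 12.13 months

74300·e^(0.0539t) = 20400·e^(0.1605t)
74300/20400 = e^((0.1605 − 0.0539)t) → ln(3.64216) = 0.1066·t
t = 1.29258 / 0.1066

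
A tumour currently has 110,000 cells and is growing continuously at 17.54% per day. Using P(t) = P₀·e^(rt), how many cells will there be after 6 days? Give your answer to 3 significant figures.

P(6) = 110000 · e^(0.1754·6) = 110000 · e^(1.0524)
= 110000 · 2.86452 ≈ 315096.95

≈ 315,000 cells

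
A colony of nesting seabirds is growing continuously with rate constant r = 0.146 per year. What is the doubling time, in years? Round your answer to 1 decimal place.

doubling time = ln(2) / |r| = 0.69315 / 0.146

doubling time ≈ 4.7 years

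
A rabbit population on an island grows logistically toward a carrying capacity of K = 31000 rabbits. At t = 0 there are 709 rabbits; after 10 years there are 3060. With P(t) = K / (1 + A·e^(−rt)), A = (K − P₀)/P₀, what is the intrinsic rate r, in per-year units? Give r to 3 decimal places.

r ≈ 0.154 per year

A = (31000 − 709)/709 = 42.72355
3060 = 31000/(1 + 42.72355·e^(−r·10)) → e^(−10r) = (10.13072 − 1)/42.72355 = 0.213716
r = −ln(0.213716)/10 = 1.54311/10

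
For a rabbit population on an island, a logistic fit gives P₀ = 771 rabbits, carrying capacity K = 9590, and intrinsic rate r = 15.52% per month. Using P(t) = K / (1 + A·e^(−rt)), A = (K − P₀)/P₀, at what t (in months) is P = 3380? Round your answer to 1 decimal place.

t ≈ 11.8 months

A = (9590 − 771)/771 = 11.43839
3380 = 9590/(1 + 11.43839·e^(−0.1552t)) → 1 + 11.43839·e^(−0.1552t) = 2.83728
e^(−0.1552t) = 0.160624 → t = ln(6.22573)/0.1552 = 1.82869/0.1552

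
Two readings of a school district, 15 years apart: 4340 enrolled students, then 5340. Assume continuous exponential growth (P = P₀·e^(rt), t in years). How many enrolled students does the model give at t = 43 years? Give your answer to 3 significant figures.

≈ 7,860 enrolled students

r = ln(5340/4340) / 15 ≈ 0.013823 per year
P(43) = 4340 · e^(0.013823·43) = 4340 · 1.81196 ≈ 7863.89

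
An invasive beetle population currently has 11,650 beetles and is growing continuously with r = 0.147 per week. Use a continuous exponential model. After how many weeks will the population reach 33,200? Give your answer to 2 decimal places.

33200 = 11650 · e^(0.147·t)
t = ln(33200/11650) / 0.147 = ln(2.84979) / 0.147 = 1.04724 / 0.147

t ≈ 7.12 weeks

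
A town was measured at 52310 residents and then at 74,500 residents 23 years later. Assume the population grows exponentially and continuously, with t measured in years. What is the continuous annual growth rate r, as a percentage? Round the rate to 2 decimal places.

r ≈ 1.54% per year

74500 = 52310 · e^(r·23)
e^(23r) = 74500/52310 = 1.4242
r = ln(1.4242) / 23 = 0.35361 / 23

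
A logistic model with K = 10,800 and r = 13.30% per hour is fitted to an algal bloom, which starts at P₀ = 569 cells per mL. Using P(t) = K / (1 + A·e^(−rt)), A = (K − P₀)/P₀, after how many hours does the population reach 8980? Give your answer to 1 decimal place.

A = (10800 − 569)/569 = 17.98067
8980 = 10800/(1 + 17.98067·e^(−0.133t)) → 1 + 17.98067·e^(−0.133t) = 1.20267
e^(−0.133t) = 0.011272 → t = ln(88.7178)/0.133 = 4.48546/0.133

t ≈ 33.7 hours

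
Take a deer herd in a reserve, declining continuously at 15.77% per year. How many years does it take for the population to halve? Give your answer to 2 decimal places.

half-life = ln(2) / |r| = 0.69315 / 0.1577

half-life ≈ 4.40 years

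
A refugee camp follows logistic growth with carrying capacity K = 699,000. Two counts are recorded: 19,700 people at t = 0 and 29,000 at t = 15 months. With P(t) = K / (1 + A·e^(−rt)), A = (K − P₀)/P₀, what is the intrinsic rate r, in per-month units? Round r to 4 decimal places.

r ≈ 0.0267 per month

A = (699000 − 19700)/19700 = 34.48223
29000 = 699000/(1 + 34.48223·e^(−r·15)) → e^(−15r) = (24.10345 − 1)/34.48223 = 0.67001
r = −ln(0.67001)/15 = 0.40046/15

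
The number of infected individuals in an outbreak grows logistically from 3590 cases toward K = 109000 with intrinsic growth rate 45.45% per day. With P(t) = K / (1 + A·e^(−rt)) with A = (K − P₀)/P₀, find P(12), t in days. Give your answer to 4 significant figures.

A = (109000 − 3590)/3590 = 29.36212
P(12) = 109000 / (1 + 29.36212·e^(−0.4545·12)) = 109000 / (1 + 29.36212·0.004279)
= 109000 / 1.12565 ≈ 96833.37

≈ 96,830 cases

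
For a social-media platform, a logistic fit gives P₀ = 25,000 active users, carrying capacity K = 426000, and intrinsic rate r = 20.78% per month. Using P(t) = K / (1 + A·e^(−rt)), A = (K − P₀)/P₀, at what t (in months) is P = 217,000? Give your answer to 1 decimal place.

A = (426000 − 25000)/25000 = 16.04
217000 = 426000/(1 + 16.04·e^(−0.2078t)) → 1 + 16.04·e^(−0.2078t) = 1.96313
e^(−0.2078t) = 0.060046 → t = ln(16.65397)/0.2078 = 2.81265/0.2078

t ≈ 13.5 months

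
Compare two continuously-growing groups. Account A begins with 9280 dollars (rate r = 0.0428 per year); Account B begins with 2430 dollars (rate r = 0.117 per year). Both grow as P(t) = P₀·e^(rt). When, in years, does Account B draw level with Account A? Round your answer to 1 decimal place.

9280·e^(0.0428t) = 2430·e^(0.117t)
9280/2430 = e^((0.117 − 0.0428)t) → ln(3.81893) = 0.0742·t
t = 1.33997 / 0.0742

t ≈ 18.1 years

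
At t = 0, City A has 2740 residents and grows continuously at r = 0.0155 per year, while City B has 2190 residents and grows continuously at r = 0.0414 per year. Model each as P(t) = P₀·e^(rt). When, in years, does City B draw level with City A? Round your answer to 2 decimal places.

t ≈ 8.65 years

2740·e^(0.0155t) = 2190·e^(0.0414t)
2740/2190 = e^((0.0414 − 0.0155)t) → ln(1.25114) = 0.0259·t
t = 0.22406 / 0.0259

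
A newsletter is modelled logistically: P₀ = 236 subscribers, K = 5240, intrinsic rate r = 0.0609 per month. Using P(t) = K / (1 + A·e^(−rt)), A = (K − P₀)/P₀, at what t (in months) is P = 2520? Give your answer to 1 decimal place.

t ≈ 48.9 months

A = (5240 − 236)/236 = 21.20339
2520 = 5240/(1 + 21.20339·e^(−0.0609t)) → 1 + 21.20339·e^(−0.0609t) = 2.07937
e^(−0.0609t) = 0.050905 → t = ln(19.64432)/0.0609 = 2.97779/0.0609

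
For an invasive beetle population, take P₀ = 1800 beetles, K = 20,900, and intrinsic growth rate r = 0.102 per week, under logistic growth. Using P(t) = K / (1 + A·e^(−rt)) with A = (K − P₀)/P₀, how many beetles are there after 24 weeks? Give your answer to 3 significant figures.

A = (20900 − 1800)/1800 = 10.61111
P(24) = 20900 / (1 + 10.61111·e^(−0.102·24)) = 20900 / (1 + 10.61111·0.086466)
= 20900 / 1.9175 ≈ 10899.59

≈ 10,900 beetles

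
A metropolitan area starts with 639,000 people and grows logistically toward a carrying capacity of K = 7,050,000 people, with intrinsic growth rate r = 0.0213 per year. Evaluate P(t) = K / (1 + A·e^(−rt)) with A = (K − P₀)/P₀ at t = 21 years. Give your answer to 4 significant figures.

A = (7050000 − 639000)/639000 = 10.03286
P(21) = 7050000 / (1 + 10.03286·e^(−0.0213·21)) = 7050000 / (1 + 10.03286·0.639352)
= 7050000 / 7.41453 ≈ 950835.43

≈ 950,800 people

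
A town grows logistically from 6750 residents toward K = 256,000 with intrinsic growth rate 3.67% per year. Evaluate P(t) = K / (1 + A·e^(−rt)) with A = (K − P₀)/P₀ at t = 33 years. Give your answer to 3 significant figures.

≈ 21,300 residents

A = (256000 − 6750)/6750 = 36.92593
P(33) = 256000 / (1 + 36.92593·e^(−0.0367·33)) = 256000 / (1 + 36.92593·0.297869)
= 256000 / 11.9991 ≈ 21334.92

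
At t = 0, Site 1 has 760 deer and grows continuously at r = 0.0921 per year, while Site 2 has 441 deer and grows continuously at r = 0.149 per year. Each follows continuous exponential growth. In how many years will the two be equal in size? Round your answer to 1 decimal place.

t ≈ 9.6 years

760·e^(0.0921t) = 441·e^(0.149t)
760/441 = e^((0.149 − 0.0921)t) → ln(1.72336) = 0.0569·t
t = 0.54427 / 0.0569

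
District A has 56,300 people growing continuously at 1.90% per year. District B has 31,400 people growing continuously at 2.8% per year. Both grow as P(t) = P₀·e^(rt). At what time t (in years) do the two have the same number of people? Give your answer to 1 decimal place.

t ≈ 64.9 years

56300·e^(0.019t) = 31400·e^(0.028t)
56300/31400 = e^((0.028 − 0.019)t) → ln(1.79299) = 0.009·t
t = 0.58389 / 0.009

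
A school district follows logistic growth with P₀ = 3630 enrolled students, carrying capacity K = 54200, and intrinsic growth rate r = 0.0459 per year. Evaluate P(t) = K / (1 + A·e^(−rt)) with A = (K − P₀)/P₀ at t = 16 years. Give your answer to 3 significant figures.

≈ 7,050 enrolled students

A = (54200 − 3630)/3630 = 13.93113
P(16) = 54200 / (1 + 13.93113·e^(−0.0459·16)) = 54200 / (1 + 13.93113·0.479793)
= 54200 / 7.68406 ≈ 7053.56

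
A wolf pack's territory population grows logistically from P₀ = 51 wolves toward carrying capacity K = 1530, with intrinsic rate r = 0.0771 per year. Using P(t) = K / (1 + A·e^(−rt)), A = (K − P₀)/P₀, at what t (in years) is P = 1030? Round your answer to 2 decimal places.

t ≈ 53.05 years

A = (1530 − 51)/51 = 29
1030 = 1530/(1 + 29·e^(−0.0771t)) → 1 + 29·e^(−0.0771t) = 1.48544
e^(−0.0771t) = 0.016739 → t = ln(59.74)/0.0771 = 4.09/0.0771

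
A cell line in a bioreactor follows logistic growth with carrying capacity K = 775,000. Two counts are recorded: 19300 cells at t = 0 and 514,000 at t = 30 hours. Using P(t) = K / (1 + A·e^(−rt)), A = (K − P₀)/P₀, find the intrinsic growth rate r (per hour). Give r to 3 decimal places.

A = (775000 − 19300)/19300 = 39.15544
514000 = 775000/(1 + 39.15544·e^(−r·30)) → e^(−30r) = (1.50778 − 1)/39.15544 = 0.012968
r = −ln(0.012968)/30 = 4.34524/30

r ≈ 0.145 per hour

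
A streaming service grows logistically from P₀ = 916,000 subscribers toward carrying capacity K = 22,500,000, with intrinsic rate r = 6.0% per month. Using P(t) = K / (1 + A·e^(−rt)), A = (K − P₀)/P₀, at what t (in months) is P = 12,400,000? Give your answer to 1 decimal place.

A = (22500000 − 916000)/916000 = 23.56332
12400000 = 22500000/(1 + 23.56332·e^(−0.06t)) → 1 + 23.56332·e^(−0.06t) = 1.81452
e^(−0.06t) = 0.034567 → t = ln(28.92922)/0.06 = 3.36485/0.06

t ≈ 56.1 months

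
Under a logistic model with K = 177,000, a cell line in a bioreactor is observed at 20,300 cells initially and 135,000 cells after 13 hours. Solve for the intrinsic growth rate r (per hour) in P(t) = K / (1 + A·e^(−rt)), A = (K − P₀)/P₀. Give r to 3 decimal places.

A = (177000 − 20300)/20300 = 7.71921
135000 = 177000/(1 + 7.71921·e^(−r·13)) → e^(−13r) = (1.31111 − 1)/7.71921 = 0.040303
r = −ln(0.040303)/13 = 3.21132/13

r ≈ 0.247 per hour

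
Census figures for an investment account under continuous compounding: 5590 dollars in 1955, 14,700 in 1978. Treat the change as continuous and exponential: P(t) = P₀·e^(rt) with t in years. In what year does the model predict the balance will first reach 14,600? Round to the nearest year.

year 1978

r = ln(14700/5590) / 23 = 0.96687/23 ≈ 0.042038 per year
t = ln(14600/5590) / r = 0.96004/0.042038 ≈ 22.84 years after 1955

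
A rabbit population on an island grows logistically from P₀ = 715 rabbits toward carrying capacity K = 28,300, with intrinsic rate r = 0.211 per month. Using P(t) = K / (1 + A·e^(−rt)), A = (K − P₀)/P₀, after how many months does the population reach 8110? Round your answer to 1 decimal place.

t ≈ 13.0 months

A = (28300 − 715)/715 = 38.58042
8110 = 28300/(1 + 38.58042·e^(−0.211t)) → 1 + 38.58042·e^(−0.211t) = 3.48952
e^(−0.211t) = 0.064528 → t = ln(15.49714)/0.211 = 2.74066/0.211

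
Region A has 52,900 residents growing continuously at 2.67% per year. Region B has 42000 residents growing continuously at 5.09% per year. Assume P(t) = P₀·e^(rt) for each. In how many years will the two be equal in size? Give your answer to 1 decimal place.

52900·e^(0.0267t) = 42000·e^(0.0509t)
52900/42000 = e^((0.0509 − 0.0267)t) → ln(1.25952) = 0.0242·t
t = 0.23073 / 0.0242

t ≈ 9.5 years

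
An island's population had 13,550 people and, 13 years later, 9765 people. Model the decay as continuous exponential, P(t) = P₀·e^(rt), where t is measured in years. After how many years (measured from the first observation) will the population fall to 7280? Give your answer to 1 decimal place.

r = ln(9765/13550) / 13 ≈ -0.025199 per year
t = ln(7280/13550) / r = -0.62126 / -0.025199 ≈ 24.654

t ≈ 24.7 years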